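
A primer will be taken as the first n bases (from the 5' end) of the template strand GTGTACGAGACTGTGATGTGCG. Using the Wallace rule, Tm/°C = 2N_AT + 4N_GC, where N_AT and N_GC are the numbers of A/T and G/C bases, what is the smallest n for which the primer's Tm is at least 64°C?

n = 21

First 20 bases: GTGTACGAGACTGTGATGTG → Tm = 60°C (< 64°C)
First 21 bases: GTGTACGAGACTGTGATGTGC → Tm = 64°C (≥ 64°C)
Since every base adds ≥2°C, Tm only increases with n, so the threshold is first crossed at n = 21.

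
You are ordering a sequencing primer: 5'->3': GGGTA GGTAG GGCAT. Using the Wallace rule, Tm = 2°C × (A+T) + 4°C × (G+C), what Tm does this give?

Scanning the sequence gives A=3, T=3, C=1, G=8.
AT pairs contribute 6, GC pairs contribute 9.
Tm = 2(6) + 4(9) = 12 + 36 = 48°C

48°C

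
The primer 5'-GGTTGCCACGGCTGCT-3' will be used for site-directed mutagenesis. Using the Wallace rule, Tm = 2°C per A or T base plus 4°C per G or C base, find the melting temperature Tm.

54°C

Base counts: T=4, G=6, C=5, A=1
So N_AT = 5 and N_GC = 11.
Tm = 4·11 + 2·5 = 44 + 10 = 54°C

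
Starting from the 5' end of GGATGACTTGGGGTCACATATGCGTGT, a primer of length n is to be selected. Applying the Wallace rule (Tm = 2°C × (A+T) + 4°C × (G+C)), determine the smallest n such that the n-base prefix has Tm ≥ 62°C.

n = 21

First 20 bases: GGATGACTTGGGGTCACATA → Tm = 60°C (< 62°C)
First 21 bases: GGATGACTTGGGGTCACATAT → Tm = 62°C (≥ 62°C)
Each additional base adds 2°C (A/T) or 4°C (G/C), so Tm is non-decreasing in n; n = 21 is the first length to reach 62°C.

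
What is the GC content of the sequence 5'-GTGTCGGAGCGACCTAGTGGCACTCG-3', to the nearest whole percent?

Scanning the sequence gives C=7, A=4, G=10, T=5.
G+C = 10 + 7 = 17 out of 26 bases
%GC = 17/26 × 100 = 65.38% ≈ 65%

65%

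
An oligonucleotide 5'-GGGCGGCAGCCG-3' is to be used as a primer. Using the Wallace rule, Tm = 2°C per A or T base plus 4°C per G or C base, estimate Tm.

46°C

A=1, C=4, T=0, G=7
So N_AT = 1 and N_GC = 11.
Tm = 4·11 + 2·1 = 44 + 2 = 46°C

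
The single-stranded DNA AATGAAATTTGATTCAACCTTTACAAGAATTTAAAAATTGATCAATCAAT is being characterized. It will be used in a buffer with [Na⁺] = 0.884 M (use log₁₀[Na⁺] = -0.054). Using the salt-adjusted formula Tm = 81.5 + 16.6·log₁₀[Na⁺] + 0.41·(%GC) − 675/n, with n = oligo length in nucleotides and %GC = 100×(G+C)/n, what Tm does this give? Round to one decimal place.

75.3°C

Length n = 50. C=6, G=4, T=17, A=23
G+C = 10, so %GC = 10/50 × 100 = 20%
Salt term: 16.6 × (-0.054) = -0.896
GC term: 0.41 × 20 = 8.2; length term: −675/50 = −13.5
Tm = 81.5 + (-0.896) + 8.2 − 13.5 = 75.304 → 75.3°C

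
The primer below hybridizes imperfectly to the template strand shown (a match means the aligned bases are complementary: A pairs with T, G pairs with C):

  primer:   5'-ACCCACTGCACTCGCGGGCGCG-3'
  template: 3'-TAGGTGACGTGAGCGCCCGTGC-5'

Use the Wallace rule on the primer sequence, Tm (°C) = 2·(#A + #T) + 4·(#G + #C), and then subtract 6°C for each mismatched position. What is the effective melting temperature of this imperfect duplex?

Primer base counts: A=3, T=2, G=7, C=10 → A+T=5, G+C=17
Perfect-match Tm = 2(5) + 4(17) = 10 + 68 = 78°C
Mismatches (positions where the bases are not complementary): 2 (at positions 2, 20)
Effective Tm = 78 − 2×6 = 78 − 12 = 66°C

66°C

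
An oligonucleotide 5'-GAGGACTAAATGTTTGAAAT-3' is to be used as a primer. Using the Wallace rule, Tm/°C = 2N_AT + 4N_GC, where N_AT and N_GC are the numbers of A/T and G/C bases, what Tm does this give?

52°C

Counting bases: T=6, A=8, C=1, G=5
A+T = 14, G+C = 6
Tm = 2(14) + 4(6) = 28 + 24 = 52°C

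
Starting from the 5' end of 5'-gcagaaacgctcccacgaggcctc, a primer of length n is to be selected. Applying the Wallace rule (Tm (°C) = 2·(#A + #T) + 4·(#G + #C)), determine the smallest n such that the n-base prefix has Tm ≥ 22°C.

First 7 bases: GCAGAAA → Tm = 20°C (< 22°C)
First 8 bases: GCAGAAAC → Tm = 24°C (≥ 22°C)
Since every base adds ≥2°C, Tm only increases with n, so the threshold is first crossed at n = 8.

n = 8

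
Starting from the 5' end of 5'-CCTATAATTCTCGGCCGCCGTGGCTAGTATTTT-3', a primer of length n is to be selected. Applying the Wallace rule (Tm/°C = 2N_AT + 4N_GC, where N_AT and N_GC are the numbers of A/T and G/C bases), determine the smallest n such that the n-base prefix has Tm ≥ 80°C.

n = 25

First 24 bases: CCTATAATTCTCGGCCGCCGTGGC → Tm = 78°C (< 80°C)
First 25 bases: CCTATAATTCTCGGCCGCCGTGGCT → Tm = 80°C (≥ 80°C)
Since every base adds ≥2°C, Tm only increases with n, so the threshold is first crossed at n = 25.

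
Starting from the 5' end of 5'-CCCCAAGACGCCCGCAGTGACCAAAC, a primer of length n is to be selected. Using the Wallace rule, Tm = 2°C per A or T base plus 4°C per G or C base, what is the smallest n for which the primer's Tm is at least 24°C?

First 6 bases: CCCCAA → Tm = 20°C (< 24°C)
First 7 bases: CCCCAAG → Tm = 24°C (≥ 24°C)
Each additional base adds 2°C (A/T) or 4°C (G/C), so Tm is non-decreasing in n; n = 7 is the first length to reach 24°C.

n = 7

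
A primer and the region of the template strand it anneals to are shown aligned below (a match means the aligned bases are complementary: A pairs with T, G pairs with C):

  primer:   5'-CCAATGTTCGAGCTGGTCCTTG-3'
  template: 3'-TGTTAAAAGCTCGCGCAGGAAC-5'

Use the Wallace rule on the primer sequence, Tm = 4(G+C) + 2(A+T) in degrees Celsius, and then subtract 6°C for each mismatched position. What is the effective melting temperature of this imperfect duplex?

Primer base counts: A=3, T=7, G=6, C=6 → A+T=10, G+C=12
Perfect-match Tm = 2(10) + 4(12) = 20 + 48 = 68°C
Mismatches (positions where the bases are not complementary): 4 (at positions 1, 6, 14, 15)
Effective Tm = 68 − 4×6 = 68 − 24 = 44°C

44°C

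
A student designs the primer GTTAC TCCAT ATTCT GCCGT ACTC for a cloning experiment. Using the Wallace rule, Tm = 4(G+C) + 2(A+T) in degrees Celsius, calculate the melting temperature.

Base counts: G=3, A=4, T=9, C=8
So N_AT = 13 and N_GC = 11.
Tm = 4·11 + 2·13 = 44 + 26 = 70°C

70°C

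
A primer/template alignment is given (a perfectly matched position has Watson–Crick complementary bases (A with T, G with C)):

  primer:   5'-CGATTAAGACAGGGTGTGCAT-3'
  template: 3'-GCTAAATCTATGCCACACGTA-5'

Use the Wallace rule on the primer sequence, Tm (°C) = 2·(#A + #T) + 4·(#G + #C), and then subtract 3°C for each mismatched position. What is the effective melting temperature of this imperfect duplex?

Primer base counts: A=6, T=5, G=7, C=3 → A+T=11, G+C=10
Perfect-match Tm = 2(11) + 4(10) = 22 + 40 = 62°C
Mismatches (positions where the bases are not complementary): 3 (at positions 6, 10, 12)
Effective Tm = 62 − 3×3 = 62 − 9 = 53°C

53°C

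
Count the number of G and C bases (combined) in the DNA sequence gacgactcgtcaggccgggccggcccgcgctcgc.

Base counts: G=13, T=3, A=3, C=15
Total G or C: 13 + 15 = 28

28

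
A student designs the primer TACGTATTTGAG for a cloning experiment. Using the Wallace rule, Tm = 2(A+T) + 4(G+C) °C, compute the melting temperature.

Base counts: A=3, G=3, T=5, C=1
AT pairs contribute 8, GC pairs contribute 4.
Tm = 2×8 + 4×4 = 32°C

32°C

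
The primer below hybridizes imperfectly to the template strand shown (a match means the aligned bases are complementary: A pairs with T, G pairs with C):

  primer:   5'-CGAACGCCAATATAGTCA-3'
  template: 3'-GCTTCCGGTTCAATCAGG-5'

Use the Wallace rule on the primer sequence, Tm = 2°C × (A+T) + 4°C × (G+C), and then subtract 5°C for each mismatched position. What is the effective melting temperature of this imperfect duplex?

Primer base counts: A=7, T=3, G=3, C=5 → A+T=10, G+C=8
Perfect-match Tm = 2(10) + 4(8) = 20 + 32 = 52°C
Mismatches (positions where the bases are not complementary): 4 (at positions 5, 11, 12, 18)
Effective Tm = 52 − 4×5 = 52 − 20 = 32°C

32°C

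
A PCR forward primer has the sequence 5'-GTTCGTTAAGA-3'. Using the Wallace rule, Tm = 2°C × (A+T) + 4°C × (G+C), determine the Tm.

30°C

Base counts: T=4, C=1, A=3, G=3
So N_AT = 7 and N_GC = 4.
Tm = 2(7) + 4(4) = 14 + 16 = 30°C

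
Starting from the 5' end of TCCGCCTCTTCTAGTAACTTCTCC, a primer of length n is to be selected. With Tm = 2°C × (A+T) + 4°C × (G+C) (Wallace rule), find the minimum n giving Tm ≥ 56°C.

n = 19

First 18 bases: TCCGCCTCTTCTAGTAAC → Tm = 54°C (< 56°C)
First 19 bases: TCCGCCTCTTCTAGTAACT → Tm = 56°C (≥ 56°C)
Each additional base adds 2°C (A/T) or 4°C (G/C), so Tm is non-decreasing in n; n = 19 is the first length to reach 56°C.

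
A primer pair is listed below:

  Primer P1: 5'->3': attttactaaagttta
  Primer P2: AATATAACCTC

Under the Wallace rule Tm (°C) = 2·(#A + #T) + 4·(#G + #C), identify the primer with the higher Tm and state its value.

Primer P1, 36°C

Primer P1: A+T=14, G+C=2 → Tm = 2(14)+4(2) = 36°C
Primer P2: A+T=8, G+C=3 → Tm = 2(8)+4(3) = 28°C
36°C vs 28°C → primer P1 is higher.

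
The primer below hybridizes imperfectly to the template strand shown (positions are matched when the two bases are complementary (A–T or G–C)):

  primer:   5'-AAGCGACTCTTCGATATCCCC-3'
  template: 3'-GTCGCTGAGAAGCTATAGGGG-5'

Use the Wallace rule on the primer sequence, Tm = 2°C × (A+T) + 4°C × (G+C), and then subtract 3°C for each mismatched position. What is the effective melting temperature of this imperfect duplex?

Primer base counts: A=5, T=5, G=3, C=8 → A+T=10, G+C=11
Perfect-match Tm = 2(10) + 4(11) = 20 + 44 = 64°C
Mismatches (positions where the bases are not complementary): 1 (at position 1)
Effective Tm = 64 − 1×3 = 64 − 3 = 61°C

61°C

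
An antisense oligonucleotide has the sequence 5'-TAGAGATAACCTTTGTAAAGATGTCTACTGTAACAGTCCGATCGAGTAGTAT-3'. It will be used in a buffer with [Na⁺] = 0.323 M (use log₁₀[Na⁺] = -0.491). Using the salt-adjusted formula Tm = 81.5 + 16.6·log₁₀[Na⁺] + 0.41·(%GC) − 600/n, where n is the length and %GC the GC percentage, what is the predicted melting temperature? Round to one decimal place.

Length n = 52. Counting bases: T=16, G=11, A=17, C=8
G+C = 19, so %GC = 19/52 × 100 = 36.538%
Salt term: 16.6 × (-0.491) = -8.151
GC term: 0.41 × 36.538 = 14.981; length term: −600/52 = −11.538
Tm = 81.5 + (-8.151) + 14.981 − 11.538 = 76.792 → 76.8°C

76.8°C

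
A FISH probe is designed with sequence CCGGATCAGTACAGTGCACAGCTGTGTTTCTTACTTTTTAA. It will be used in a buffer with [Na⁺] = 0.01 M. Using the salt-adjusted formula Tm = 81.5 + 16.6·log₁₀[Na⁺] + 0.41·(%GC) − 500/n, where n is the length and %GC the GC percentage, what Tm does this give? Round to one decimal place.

53.1°C

Length n = 41. Scanning the sequence gives T=15, G=8, A=9, C=9.
G+C = 17, so %GC = 17/41 × 100 = 41.463%
Salt term: 16.6 × (-2) = -33.2
GC term: 0.41 × 41.463 = 17; length term: −500/41 = −12.195
Tm = 81.5 + (-33.2) + 17 − 12.195 = 53.105 → 53.1°C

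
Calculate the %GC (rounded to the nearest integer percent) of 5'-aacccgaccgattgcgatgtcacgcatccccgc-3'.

64%

Base counts: A=7, G=7, T=5, C=14
G+C = 7 + 14 = 21 out of 33 bases
%GC = 21/33 × 100 = 63.64% ≈ 64%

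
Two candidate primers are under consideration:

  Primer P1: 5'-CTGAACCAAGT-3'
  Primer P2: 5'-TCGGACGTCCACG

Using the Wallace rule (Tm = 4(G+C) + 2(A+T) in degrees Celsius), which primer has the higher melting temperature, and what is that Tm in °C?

Primer P2, 44°C

Primer P1: A+T=6, G+C=5 → Tm = 2(6)+4(5) = 32°C
Primer P2: A+T=4, G+C=9 → Tm = 2(4)+4(9) = 44°C
32°C vs 44°C → primer P2 is higher.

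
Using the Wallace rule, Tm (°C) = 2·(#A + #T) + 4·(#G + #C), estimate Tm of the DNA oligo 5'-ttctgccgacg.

Scanning the sequence gives G=3, T=3, A=1, C=4.
A+T = 4, G+C = 7
Tm = 2×4 + 4×7 = 36°C

36°C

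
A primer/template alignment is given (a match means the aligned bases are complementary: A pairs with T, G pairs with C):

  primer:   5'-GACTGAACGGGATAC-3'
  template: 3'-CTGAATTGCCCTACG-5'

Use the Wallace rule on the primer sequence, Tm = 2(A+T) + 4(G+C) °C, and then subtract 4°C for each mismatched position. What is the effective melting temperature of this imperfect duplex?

Primer base counts: A=5, T=2, G=5, C=3 → A+T=7, G+C=8
Perfect-match Tm = 2(7) + 4(8) = 14 + 32 = 46°C
Mismatches (positions where the bases are not complementary): 2 (at positions 5, 14)
Effective Tm = 46 − 2×4 = 46 − 8 = 38°C

38°C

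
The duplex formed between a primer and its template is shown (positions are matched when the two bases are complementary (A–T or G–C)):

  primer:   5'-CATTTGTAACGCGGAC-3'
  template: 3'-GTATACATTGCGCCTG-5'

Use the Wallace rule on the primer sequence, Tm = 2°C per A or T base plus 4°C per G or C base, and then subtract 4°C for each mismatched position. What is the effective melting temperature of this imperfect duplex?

44°C

Primer base counts: A=4, T=4, G=4, C=4 → A+T=8, G+C=8
Perfect-match Tm = 2(8) + 4(8) = 16 + 32 = 48°C
Mismatches (positions where the bases are not complementary): 1 (at position 4)
Effective Tm = 48 − 1×4 = 48 − 4 = 44°C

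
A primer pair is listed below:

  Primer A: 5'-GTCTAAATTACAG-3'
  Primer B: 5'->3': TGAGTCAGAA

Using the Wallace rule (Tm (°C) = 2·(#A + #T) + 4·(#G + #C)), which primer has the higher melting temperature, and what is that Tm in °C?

Primer A: A+T=9, G+C=4 → Tm = 2(9)+4(4) = 34°C
Primer B: A+T=6, G+C=4 → Tm = 2(6)+4(4) = 28°C
34°C vs 28°C → primer A is higher.

Primer A, 34°C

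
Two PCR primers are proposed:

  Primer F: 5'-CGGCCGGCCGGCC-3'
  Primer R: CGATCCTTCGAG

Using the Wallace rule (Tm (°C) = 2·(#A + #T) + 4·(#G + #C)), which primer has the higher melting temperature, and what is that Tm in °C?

Primer F: A+T=0, G+C=13 → Tm = 2(0)+4(13) = 52°C
Primer R: A+T=5, G+C=7 → Tm = 2(5)+4(7) = 38°C
52°C vs 38°C → primer F is higher.

Primer F, 52°C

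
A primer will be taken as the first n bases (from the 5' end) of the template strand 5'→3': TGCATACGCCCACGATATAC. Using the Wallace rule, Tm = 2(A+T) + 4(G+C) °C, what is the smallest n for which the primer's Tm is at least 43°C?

First 13 bases: TGCATACGCCCAC → Tm = 42°C (< 43°C)
First 14 bases: TGCATACGCCCACG → Tm = 46°C (≥ 43°C)
Since every base adds ≥2°C, Tm only increases with n, so the threshold is first crossed at n = 14.

n = 14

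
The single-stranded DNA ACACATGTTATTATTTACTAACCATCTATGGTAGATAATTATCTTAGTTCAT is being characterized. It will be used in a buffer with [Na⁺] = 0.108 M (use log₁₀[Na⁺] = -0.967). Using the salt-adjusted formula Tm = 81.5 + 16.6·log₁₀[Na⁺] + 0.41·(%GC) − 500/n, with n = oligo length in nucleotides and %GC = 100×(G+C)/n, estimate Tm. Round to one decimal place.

Length n = 52. Counting bases: C=8, A=17, G=5, T=22
G+C = 13, so %GC = 13/52 × 100 = 25%
Salt term: 16.6 × (-0.967) = -16.052
GC term: 0.41 × 25 = 10.25; length term: −500/52 = −9.615
Tm = 81.5 + (-16.052) + 10.25 − 9.615 = 66.083 → 66.1°C

66.1°C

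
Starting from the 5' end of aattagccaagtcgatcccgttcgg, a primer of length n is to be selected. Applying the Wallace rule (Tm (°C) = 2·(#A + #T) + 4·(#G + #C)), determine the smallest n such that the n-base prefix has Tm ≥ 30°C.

n = 11

First 10 bases: AATTAGCCAA → Tm = 26°C (< 30°C)
First 11 bases: AATTAGCCAAG → Tm = 30°C (≥ 30°C)
Each additional base adds 2°C (A/T) or 4°C (G/C), so Tm is non-decreasing in n; n = 11 is the first length to reach 30°C.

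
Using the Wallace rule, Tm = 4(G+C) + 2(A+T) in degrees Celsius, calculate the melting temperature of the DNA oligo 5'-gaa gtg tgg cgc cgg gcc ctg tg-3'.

Counting bases: A=2, C=6, G=11, T=4
A+T = 6, G+C = 17
Tm = 4·17 + 2·6 = 68 + 12 = 80°C

80°C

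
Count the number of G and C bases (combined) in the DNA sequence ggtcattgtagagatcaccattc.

Scanning the sequence gives C=5, G=5, A=6, T=7.
G+C = 5 + 5 = 10

10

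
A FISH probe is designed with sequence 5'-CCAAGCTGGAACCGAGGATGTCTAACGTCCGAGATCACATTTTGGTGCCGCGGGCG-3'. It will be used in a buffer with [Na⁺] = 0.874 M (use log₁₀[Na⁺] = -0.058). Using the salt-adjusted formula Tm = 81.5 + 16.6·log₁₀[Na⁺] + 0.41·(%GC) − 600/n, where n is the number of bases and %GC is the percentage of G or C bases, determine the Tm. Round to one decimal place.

Length n = 56. Counting bases: A=12, G=18, C=15, T=11
G+C = 33, so %GC = 33/56 × 100 = 58.929%
Salt term: 16.6 × (-0.058) = -0.963
GC term: 0.41 × 58.929 = 24.161; length term: −600/56 = −10.714
Tm = 81.5 + (-0.963) + 24.161 − 10.714 = 93.984 → 94.0°C

94.0°C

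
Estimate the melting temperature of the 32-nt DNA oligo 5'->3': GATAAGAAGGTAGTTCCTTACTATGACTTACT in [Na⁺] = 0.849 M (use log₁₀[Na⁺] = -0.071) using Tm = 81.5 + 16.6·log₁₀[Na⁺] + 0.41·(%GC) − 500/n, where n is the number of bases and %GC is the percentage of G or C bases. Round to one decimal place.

78.8°C

Length n = 32. T=11, A=10, G=6, C=5
G+C = 11, so %GC = 11/32 × 100 = 34.375%
Salt term: 16.6 × (-0.071) = -1.179
GC term: 0.41 × 34.375 = 14.094; length term: −500/32 = −15.625
Tm = 81.5 + (-1.179) + 14.094 − 15.625 = 78.79 → 78.8°C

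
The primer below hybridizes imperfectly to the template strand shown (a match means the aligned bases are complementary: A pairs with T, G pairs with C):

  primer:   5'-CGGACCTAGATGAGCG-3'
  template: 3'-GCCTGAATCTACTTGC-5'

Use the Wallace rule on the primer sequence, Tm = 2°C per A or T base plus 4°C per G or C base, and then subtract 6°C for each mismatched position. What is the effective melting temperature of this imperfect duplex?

Primer base counts: A=4, T=2, G=6, C=4 → A+T=6, G+C=10
Perfect-match Tm = 2(6) + 4(10) = 12 + 40 = 52°C
Mismatches (positions where the bases are not complementary): 2 (at positions 6, 14)
Effective Tm = 52 − 2×6 = 52 − 12 = 40°C

40°C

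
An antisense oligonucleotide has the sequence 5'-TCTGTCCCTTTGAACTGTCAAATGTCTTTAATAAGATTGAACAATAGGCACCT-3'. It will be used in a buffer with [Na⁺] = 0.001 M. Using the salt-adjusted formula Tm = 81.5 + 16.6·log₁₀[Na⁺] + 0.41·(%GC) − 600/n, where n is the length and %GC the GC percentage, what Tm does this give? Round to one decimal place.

Length n = 53. Counting bases: T=18, A=16, C=11, G=8
G+C = 19, so %GC = 19/53 × 100 = 35.849%
Salt term: 16.6 × (-3) = -49.8
GC term: 0.41 × 35.849 = 14.698; length term: −600/53 = −11.321
Tm = 81.5 + (-49.8) + 14.698 − 11.321 = 35.077 → 35.1°C

35.1°C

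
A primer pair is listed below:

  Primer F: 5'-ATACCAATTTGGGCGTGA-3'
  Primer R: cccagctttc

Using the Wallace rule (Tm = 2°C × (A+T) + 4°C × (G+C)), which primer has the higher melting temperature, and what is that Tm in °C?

Primer F: A+T=10, G+C=8 → Tm = 2(10)+4(8) = 52°C
Primer R: A+T=4, G+C=6 → Tm = 2(4)+4(6) = 32°C
52°C vs 32°C → primer F is higher.

Primer F, 52°C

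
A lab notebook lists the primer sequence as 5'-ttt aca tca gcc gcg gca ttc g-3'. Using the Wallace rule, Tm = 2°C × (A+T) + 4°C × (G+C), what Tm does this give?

68°C

Counting bases: T=6, A=4, G=5, C=7
A+T = 10, G+C = 12
Tm = 2(10) + 4(12) = 20 + 48 = 68°C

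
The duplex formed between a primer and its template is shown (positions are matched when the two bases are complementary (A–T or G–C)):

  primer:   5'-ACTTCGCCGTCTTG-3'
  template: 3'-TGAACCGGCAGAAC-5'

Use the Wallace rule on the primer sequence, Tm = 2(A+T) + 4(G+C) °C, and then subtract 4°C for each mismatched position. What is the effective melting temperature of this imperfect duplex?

Primer base counts: A=1, T=5, G=3, C=5 → A+T=6, G+C=8
Perfect-match Tm = 2(6) + 4(8) = 12 + 32 = 44°C
Mismatches (positions where the bases are not complementary): 1 (at position 5)
Effective Tm = 44 − 1×4 = 44 − 4 = 40°C

40°C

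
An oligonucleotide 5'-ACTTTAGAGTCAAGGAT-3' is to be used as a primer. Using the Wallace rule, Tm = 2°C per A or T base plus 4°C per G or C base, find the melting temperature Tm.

Scanning the sequence gives T=5, C=2, G=4, A=6.
A+T = 11, G+C = 6
Tm = 2×11 + 4×6 = 46°C

46°C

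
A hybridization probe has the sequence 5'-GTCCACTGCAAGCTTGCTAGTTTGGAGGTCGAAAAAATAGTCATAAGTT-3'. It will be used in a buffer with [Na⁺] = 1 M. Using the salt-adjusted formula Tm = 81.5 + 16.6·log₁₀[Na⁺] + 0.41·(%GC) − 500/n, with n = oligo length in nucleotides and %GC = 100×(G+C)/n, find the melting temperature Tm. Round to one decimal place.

Length n = 49. T=14, C=8, A=15, G=12
G+C = 20, so %GC = 20/49 × 100 = 40.816%
Salt term: 16.6 × (0) = 0
GC term: 0.41 × 40.816 = 16.735; length term: −500/49 = −10.204
Tm = 81.5 + (0) + 16.735 − 10.204 = 88.031 → 88.0°C

88.0°C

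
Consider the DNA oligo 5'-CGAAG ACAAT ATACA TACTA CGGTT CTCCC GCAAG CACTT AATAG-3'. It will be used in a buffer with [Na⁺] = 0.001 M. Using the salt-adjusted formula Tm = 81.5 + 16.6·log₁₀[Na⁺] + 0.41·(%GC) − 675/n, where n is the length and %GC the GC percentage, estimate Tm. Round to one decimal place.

34.0°C

Length n = 45. Counting bases: T=10, G=7, C=12, A=16
G+C = 19, so %GC = 19/45 × 100 = 42.222%
Salt term: 16.6 × (-3) = -49.8
GC term: 0.41 × 42.222 = 17.311; length term: −675/45 = −15
Tm = 81.5 + (-49.8) + 17.311 − 15 = 34.011 → 34.0°C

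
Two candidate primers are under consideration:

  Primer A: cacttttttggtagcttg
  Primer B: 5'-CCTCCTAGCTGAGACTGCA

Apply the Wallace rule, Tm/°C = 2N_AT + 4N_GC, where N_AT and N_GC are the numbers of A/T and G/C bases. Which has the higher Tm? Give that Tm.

Primer B, 60°C

Primer A: A+T=11, G+C=7 → Tm = 2(11)+4(7) = 50°C
Primer B: A+T=8, G+C=11 → Tm = 2(8)+4(11) = 60°C
50°C vs 60°C → primer B is higher.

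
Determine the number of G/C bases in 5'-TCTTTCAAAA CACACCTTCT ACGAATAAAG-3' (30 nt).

10

Counting bases: G=2, C=8, T=8, A=12
G+C = 2 + 8 = 10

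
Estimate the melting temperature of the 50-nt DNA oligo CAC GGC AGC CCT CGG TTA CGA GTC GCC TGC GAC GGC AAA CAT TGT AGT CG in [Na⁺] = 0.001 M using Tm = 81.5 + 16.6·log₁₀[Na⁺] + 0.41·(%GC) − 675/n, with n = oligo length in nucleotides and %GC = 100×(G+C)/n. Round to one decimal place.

43.6°C

Length n = 50. Base counts: G=15, C=16, A=10, T=9
G+C = 31, so %GC = 31/50 × 100 = 62%
Salt term: 16.6 × (-3) = -49.8
GC term: 0.41 × 62 = 25.42; length term: −675/50 = −13.5
Tm = 81.5 + (-49.8) + 25.42 − 13.5 = 43.62 → 43.6°C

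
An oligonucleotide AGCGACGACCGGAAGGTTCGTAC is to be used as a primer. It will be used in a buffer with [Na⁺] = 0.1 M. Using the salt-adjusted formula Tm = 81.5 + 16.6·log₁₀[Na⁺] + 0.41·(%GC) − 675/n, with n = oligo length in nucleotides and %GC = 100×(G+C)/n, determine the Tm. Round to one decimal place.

Length n = 23. Base counts: G=8, A=6, T=3, C=6
G+C = 14, so %GC = 14/23 × 100 = 60.87%
Salt term: 16.6 × (-1) = -16.6
GC term: 0.41 × 60.87 = 24.957; length term: −675/23 = −29.348
Tm = 81.5 + (-16.6) + 24.957 − 29.348 = 60.509 → 60.5°C

60.5°C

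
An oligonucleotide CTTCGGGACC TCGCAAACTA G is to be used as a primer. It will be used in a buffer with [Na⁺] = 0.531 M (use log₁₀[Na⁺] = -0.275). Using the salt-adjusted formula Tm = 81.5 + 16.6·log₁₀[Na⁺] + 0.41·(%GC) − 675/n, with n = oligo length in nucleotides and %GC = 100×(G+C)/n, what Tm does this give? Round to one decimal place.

68.2°C

Length n = 21. Base counts: A=5, T=4, C=7, G=5
G+C = 12, so %GC = 12/21 × 100 = 57.143%
Salt term: 16.6 × (-0.275) = -4.565
GC term: 0.41 × 57.143 = 23.429; length term: −675/21 = −32.143
Tm = 81.5 + (-4.565) + 23.429 − 32.143 = 68.221 → 68.2°C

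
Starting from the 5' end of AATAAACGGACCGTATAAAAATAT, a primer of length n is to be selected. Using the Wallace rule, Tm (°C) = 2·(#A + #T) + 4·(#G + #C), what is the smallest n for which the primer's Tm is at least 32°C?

First 11 bases: AATAAACGGAC → Tm = 30°C (< 32°C)
First 12 bases: AATAAACGGACC → Tm = 34°C (≥ 32°C)
Each additional base adds 2°C (A/T) or 4°C (G/C), so Tm is non-decreasing in n; n = 12 is the first length to reach 32°C.

n = 12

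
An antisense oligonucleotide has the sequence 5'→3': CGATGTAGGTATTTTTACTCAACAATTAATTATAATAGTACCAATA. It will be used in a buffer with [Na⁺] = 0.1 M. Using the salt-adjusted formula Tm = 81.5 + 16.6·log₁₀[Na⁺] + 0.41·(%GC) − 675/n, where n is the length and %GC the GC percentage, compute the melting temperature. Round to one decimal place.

Length n = 46. Counting bases: T=17, G=5, C=6, A=18
G+C = 11, so %GC = 11/46 × 100 = 23.913%
Salt term: 16.6 × (-1) = -16.6
GC term: 0.41 × 23.913 = 9.804; length term: −675/46 = −14.674
Tm = 81.5 + (-16.6) + 9.804 − 14.674 = 60.03 → 60.0°C

60.0°C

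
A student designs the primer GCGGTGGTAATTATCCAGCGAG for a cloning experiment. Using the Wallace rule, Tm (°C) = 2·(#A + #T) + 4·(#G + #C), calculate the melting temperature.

Counting bases: G=8, C=4, A=5, T=5
A+T = 10, G+C = 12
Tm = 2×10 + 4×12 = 68°C

68°C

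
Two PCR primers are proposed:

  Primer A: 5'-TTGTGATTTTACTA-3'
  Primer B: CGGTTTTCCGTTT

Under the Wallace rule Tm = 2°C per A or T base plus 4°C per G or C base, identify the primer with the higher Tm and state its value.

Primer B, 38°C

Primer A: A+T=11, G+C=3 → Tm = 2(11)+4(3) = 34°C
Primer B: A+T=7, G+C=6 → Tm = 2(7)+4(6) = 38°C
34°C vs 38°C → primer B is higher.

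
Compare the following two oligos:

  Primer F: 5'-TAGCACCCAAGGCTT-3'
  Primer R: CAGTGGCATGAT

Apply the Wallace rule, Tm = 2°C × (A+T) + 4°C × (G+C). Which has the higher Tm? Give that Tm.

Primer F: A+T=7, G+C=8 → Tm = 2(7)+4(8) = 46°C
Primer R: A+T=6, G+C=6 → Tm = 2(6)+4(6) = 36°C
46°C vs 36°C → primer F is higher.

Primer F, 46°C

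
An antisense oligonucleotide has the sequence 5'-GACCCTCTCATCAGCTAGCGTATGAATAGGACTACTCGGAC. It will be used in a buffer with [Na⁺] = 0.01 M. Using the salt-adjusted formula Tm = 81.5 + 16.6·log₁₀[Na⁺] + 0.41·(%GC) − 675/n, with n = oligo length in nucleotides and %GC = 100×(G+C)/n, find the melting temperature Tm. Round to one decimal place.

52.8°C

Length n = 41. G=9, T=9, C=12, A=11
G+C = 21, so %GC = 21/41 × 100 = 51.22%
Salt term: 16.6 × (-2) = -33.2
GC term: 0.41 × 51.22 = 21; length term: −675/41 = −16.463
Tm = 81.5 + (-33.2) + 21 − 16.463 = 52.837 → 52.8°C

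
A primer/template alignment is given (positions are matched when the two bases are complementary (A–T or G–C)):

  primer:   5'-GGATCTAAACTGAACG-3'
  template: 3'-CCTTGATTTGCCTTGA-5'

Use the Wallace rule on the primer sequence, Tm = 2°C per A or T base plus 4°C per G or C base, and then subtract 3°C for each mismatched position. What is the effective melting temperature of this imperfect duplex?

Primer base counts: A=6, T=3, G=4, C=3 → A+T=9, G+C=7
Perfect-match Tm = 2(9) + 4(7) = 18 + 28 = 46°C
Mismatches (positions where the bases are not complementary): 3 (at positions 4, 11, 16)
Effective Tm = 46 − 3×3 = 46 − 9 = 37°C

37°C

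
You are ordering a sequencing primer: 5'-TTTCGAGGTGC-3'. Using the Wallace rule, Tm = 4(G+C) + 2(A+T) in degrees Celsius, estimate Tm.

34°C

Base counts: C=2, G=4, T=4, A=1
A+T = 5, G+C = 6
Tm = 2×5 + 4×6 = 34°C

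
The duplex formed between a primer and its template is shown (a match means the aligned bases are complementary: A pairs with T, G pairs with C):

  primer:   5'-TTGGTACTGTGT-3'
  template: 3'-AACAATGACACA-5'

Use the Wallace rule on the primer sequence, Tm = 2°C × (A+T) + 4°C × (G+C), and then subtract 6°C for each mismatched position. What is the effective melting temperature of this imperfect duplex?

28°C

Primer base counts: A=1, T=6, G=4, C=1 → A+T=7, G+C=5
Perfect-match Tm = 2(7) + 4(5) = 14 + 20 = 34°C
Mismatches (positions where the bases are not complementary): 1 (at position 4)
Effective Tm = 34 − 1×6 = 34 − 6 = 28°C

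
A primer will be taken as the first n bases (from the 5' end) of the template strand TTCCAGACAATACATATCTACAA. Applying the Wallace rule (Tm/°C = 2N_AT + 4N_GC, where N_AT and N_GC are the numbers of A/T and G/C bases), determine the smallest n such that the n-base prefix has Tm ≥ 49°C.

n = 19

First 18 bases: TTCCAGACAATACATATC → Tm = 48°C (< 49°C)
First 19 bases: TTCCAGACAATACATATCT → Tm = 50°C (≥ 49°C)
Each additional base adds 2°C (A/T) or 4°C (G/C), so Tm is non-decreasing in n; n = 19 is the first length to reach 49°C.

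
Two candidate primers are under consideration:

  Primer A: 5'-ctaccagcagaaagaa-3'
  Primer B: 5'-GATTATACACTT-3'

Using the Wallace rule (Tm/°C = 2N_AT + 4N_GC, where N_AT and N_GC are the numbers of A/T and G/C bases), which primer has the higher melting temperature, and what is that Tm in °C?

Primer A: A+T=9, G+C=7 → Tm = 2(9)+4(7) = 46°C
Primer B: A+T=9, G+C=3 → Tm = 2(9)+4(3) = 30°C
46°C vs 30°C → primer A is higher.

Primer A, 46°C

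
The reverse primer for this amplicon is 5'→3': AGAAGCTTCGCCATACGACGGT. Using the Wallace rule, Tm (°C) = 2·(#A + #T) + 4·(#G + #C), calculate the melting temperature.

68°C

Scanning the sequence gives C=6, G=6, A=6, T=4.
A+T = 10, G+C = 12
Tm = 4·12 + 2·10 = 48 + 20 = 68°C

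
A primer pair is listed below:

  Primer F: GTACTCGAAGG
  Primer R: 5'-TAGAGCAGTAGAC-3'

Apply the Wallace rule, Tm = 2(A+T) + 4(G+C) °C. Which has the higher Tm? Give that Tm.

Primer R, 38°C

Primer F: A+T=5, G+C=6 → Tm = 2(5)+4(6) = 34°C
Primer R: A+T=7, G+C=6 → Tm = 2(7)+4(6) = 38°C
34°C vs 38°C → primer R is higher.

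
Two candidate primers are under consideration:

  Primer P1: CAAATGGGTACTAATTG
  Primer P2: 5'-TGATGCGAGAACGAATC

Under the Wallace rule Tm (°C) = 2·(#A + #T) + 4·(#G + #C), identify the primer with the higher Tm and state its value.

Primer P1: A+T=11, G+C=6 → Tm = 2(11)+4(6) = 46°C
Primer P2: A+T=9, G+C=8 → Tm = 2(9)+4(8) = 50°C
46°C vs 50°C → primer P2 is higher.

Primer P2, 50°C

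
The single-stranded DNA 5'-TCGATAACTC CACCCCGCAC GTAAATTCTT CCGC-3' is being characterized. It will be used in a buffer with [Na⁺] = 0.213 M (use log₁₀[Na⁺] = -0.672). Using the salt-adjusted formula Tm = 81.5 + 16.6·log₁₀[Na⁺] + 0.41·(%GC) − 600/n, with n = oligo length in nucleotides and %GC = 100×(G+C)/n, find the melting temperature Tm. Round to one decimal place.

74.4°C

Length n = 34. C=14, T=8, A=8, G=4
G+C = 18, so %GC = 18/34 × 100 = 52.941%
Salt term: 16.6 × (-0.672) = -11.155
GC term: 0.41 × 52.941 = 21.706; length term: −600/34 = −17.647
Tm = 81.5 + (-11.155) + 21.706 − 17.647 = 74.404 → 74.4°C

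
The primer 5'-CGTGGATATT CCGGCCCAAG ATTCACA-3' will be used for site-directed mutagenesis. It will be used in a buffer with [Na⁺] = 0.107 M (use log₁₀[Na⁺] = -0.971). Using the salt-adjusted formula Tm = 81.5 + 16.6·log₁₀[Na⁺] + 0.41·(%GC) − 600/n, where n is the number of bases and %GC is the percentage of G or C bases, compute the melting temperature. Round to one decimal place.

64.4°C

Length n = 27. G=6, A=7, T=6, C=8
G+C = 14, so %GC = 14/27 × 100 = 51.852%
Salt term: 16.6 × (-0.971) = -16.119
GC term: 0.41 × 51.852 = 21.259; length term: −600/27 = −22.222
Tm = 81.5 + (-16.119) + 21.259 − 22.222 = 64.418 → 64.4°C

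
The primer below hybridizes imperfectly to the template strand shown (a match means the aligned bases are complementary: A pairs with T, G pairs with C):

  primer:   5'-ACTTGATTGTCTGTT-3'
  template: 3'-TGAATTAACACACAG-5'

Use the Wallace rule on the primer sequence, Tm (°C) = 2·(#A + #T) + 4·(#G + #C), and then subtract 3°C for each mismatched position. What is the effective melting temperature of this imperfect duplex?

31°C

Primer base counts: A=2, T=8, G=3, C=2 → A+T=10, G+C=5
Perfect-match Tm = 2(10) + 4(5) = 20 + 20 = 40°C
Mismatches (positions where the bases are not complementary): 3 (at positions 5, 11, 15)
Effective Tm = 40 − 3×3 = 40 − 9 = 31°C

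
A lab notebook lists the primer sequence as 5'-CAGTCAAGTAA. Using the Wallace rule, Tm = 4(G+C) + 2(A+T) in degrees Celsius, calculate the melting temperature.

30°C

G=2, T=2, C=2, A=5
AT pairs contribute 7, GC pairs contribute 4.
Tm = 4·4 + 2·7 = 16 + 14 = 30°C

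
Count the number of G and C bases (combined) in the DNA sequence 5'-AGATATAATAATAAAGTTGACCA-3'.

Counting bases: C=2, G=3, A=12, T=6
G+C = 3 + 2 = 5

5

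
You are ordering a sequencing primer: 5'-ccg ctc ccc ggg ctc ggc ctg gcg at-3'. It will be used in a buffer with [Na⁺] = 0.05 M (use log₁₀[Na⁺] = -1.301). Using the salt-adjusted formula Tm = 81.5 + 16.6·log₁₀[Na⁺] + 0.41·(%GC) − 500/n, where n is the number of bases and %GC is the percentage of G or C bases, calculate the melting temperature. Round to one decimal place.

73.8°C

Length n = 26. Counting bases: A=1, G=9, T=4, C=12
G+C = 21, so %GC = 21/26 × 100 = 80.769%
Salt term: 16.6 × (-1.301) = -21.597
GC term: 0.41 × 80.769 = 33.115; length term: −500/26 = −19.231
Tm = 81.5 + (-21.597) + 33.115 − 19.231 = 73.787 → 73.8°C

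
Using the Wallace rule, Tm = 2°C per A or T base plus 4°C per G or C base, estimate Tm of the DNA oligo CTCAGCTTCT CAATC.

T=5, A=3, G=1, C=6
AT pairs contribute 8, GC pairs contribute 7.
Tm = 2×8 + 4×7 = 44°C

44°C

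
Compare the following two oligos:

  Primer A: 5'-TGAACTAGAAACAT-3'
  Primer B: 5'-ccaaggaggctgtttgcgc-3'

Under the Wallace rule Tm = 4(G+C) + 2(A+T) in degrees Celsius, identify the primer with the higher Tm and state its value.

Primer A: A+T=10, G+C=4 → Tm = 2(10)+4(4) = 36°C
Primer B: A+T=7, G+C=12 → Tm = 2(7)+4(12) = 62°C
36°C vs 62°C → primer B is higher.

Primer B, 62°C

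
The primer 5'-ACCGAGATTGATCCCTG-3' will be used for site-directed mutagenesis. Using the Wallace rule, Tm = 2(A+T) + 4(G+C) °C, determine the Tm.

Scanning the sequence gives C=5, G=4, A=4, T=4.
So N_AT = 8 and N_GC = 9.
Tm = 2(8) + 4(9) = 16 + 36 = 52°C

52°C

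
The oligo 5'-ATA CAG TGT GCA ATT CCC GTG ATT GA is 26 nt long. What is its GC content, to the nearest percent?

T=8, C=5, G=6, A=7
G+C = 6 + 5 = 11 out of 26 bases
%GC = 11/26 × 100 = 42.31% ≈ 42%

42%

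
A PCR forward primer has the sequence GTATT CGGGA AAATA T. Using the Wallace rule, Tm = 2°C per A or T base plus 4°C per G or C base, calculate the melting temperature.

Base counts: C=1, A=6, T=5, G=4
So N_AT = 11 and N_GC = 5.
Tm = 2×11 + 4×5 = 42°C

42°C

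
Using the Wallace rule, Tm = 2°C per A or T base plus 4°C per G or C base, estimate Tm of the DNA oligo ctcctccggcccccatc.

Base counts: T=3, G=2, A=1, C=11
AT pairs contribute 4, GC pairs contribute 13.
Tm = 4·13 + 2·4 = 52 + 8 = 60°C

60°C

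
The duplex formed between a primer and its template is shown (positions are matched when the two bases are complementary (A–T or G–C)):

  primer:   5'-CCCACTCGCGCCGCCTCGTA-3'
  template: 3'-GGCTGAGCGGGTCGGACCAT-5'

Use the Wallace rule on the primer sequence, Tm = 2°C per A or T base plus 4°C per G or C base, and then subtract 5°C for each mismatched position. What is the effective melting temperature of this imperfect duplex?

Primer base counts: A=2, T=3, G=4, C=11 → A+T=5, G+C=15
Perfect-match Tm = 2(5) + 4(15) = 10 + 60 = 70°C
Mismatches (positions where the bases are not complementary): 4 (at positions 3, 10, 12, 17)
Effective Tm = 70 − 4×5 = 70 − 20 = 50°C

50°C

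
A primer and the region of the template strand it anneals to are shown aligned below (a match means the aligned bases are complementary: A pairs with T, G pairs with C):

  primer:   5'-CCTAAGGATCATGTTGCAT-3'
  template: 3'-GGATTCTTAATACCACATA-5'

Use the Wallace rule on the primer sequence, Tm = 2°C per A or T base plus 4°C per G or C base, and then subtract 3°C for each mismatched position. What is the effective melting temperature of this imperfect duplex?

Primer base counts: A=5, T=6, G=4, C=4 → A+T=11, G+C=8
Perfect-match Tm = 2(11) + 4(8) = 22 + 32 = 54°C
Mismatches (positions where the bases are not complementary): 4 (at positions 7, 10, 14, 17)
Effective Tm = 54 − 4×3 = 54 − 12 = 42°C

42°C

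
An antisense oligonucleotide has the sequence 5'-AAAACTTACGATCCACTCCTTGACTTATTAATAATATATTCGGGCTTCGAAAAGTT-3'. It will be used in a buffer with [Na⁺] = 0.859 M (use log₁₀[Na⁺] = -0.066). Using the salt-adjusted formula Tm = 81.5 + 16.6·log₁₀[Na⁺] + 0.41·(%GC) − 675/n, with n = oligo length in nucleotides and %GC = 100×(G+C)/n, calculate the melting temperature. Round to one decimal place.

Length n = 56. Base counts: A=19, C=11, G=7, T=19
G+C = 18, so %GC = 18/56 × 100 = 32.143%
Salt term: 16.6 × (-0.066) = -1.096
GC term: 0.41 × 32.143 = 13.179; length term: −675/56 = −12.054
Tm = 81.5 + (-1.096) + 13.179 − 12.054 = 81.529 → 81.5°C

81.5°C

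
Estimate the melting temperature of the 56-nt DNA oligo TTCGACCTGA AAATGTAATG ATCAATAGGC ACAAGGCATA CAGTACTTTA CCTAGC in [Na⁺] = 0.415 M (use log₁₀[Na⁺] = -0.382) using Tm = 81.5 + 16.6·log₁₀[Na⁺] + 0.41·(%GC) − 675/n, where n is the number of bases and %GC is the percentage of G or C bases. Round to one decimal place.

Length n = 56. Counting bases: T=14, G=10, C=12, A=20
G+C = 22, so %GC = 22/56 × 100 = 39.286%
Salt term: 16.6 × (-0.382) = -6.341
GC term: 0.41 × 39.286 = 16.107; length term: −675/56 = −12.054
Tm = 81.5 + (-6.341) + 16.107 − 12.054 = 79.212 → 79.2°C

79.2°C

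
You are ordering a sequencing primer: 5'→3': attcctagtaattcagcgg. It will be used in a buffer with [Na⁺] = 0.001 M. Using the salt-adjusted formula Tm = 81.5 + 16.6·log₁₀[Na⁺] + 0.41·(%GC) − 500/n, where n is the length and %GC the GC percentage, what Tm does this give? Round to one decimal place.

22.6°C

Length n = 19. Base counts: T=6, C=4, G=4, A=5
G+C = 8, so %GC = 8/19 × 100 = 42.105%
Salt term: 16.6 × (-3) = -49.8
GC term: 0.41 × 42.105 = 17.263; length term: −500/19 = −26.316
Tm = 81.5 + (-49.8) + 17.263 − 26.316 = 22.647 → 22.6°C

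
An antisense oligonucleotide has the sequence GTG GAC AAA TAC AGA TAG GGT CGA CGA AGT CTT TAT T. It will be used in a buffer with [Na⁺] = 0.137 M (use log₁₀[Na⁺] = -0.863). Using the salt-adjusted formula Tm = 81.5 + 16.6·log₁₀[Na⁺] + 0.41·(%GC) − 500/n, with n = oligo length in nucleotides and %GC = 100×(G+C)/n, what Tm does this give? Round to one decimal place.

Length n = 37. T=10, C=5, A=12, G=10
G+C = 15, so %GC = 15/37 × 100 = 40.541%
Salt term: 16.6 × (-0.863) = -14.326
GC term: 0.41 × 40.541 = 16.622; length term: −500/37 = −13.514
Tm = 81.5 + (-14.326) + 16.622 − 13.514 = 70.282 → 70.3°C

70.3°C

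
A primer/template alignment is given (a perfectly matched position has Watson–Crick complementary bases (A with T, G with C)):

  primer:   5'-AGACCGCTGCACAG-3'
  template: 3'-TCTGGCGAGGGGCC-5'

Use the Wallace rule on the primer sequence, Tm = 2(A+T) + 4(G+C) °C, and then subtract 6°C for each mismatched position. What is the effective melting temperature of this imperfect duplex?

28°C

Primer base counts: A=4, T=1, G=4, C=5 → A+T=5, G+C=9
Perfect-match Tm = 2(5) + 4(9) = 10 + 36 = 46°C
Mismatches (positions where the bases are not complementary): 3 (at positions 9, 11, 13)
Effective Tm = 46 − 3×6 = 46 − 18 = 28°C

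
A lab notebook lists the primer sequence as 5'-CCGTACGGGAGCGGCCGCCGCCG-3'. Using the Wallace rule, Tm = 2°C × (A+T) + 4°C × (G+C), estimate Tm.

Scanning the sequence gives T=1, C=10, G=10, A=2.
AT pairs contribute 3, GC pairs contribute 20.
Tm = 4·20 + 2·3 = 80 + 6 = 86°C

86°C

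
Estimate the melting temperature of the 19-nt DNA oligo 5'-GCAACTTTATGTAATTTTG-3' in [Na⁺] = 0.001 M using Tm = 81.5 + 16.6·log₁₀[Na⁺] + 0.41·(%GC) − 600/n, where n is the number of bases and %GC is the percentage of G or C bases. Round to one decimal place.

Length n = 19. Scanning the sequence gives C=2, G=3, T=9, A=5.
G+C = 5, so %GC = 5/19 × 100 = 26.316%
Salt term: 16.6 × (-3) = -49.8
GC term: 0.41 × 26.316 = 10.79; length term: −600/19 = −31.579
Tm = 81.5 + (-49.8) + 10.79 − 31.579 = 10.911 → 10.9°C

10.9°C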